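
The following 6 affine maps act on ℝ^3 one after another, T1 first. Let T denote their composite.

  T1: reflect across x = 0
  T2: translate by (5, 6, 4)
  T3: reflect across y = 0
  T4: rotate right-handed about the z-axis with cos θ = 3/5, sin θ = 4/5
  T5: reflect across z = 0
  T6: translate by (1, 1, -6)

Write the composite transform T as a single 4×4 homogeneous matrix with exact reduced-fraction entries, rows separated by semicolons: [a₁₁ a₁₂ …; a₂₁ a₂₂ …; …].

T1 = [-1 0 0 0; 0 1 0 0; 0 0 1 0; 0 0 0 1]
T2·T1 = [-1 0 0 5; 0 1 0 6; 0 0 1 4; 0 0 0 1]
T3·…·T1 = [-1 0 0 5; 0 -1 0 -6; 0 0 1 4; 0 0 0 1]
T4·…·T1 = [-3/5 4/5 0 39/5; -4/5 -3/5 0 2/5; 0 0 1 4; 0 0 0 1]
T5·…·T1 = [-3/5 4/5 0 39/5; -4/5 -3/5 0 2/5; 0 0 -1 -4; 0 0 0 1]
T6·…·T1 = [-3/5 4/5 0 44/5; -4/5 -3/5 0 7/5; 0 0 -1 -10; 0 0 0 1]

T = [-3/5 4/5 0 44/5; -4/5 -3/5 0 7/5; 0 0 -1 -10; 0 0 0 1]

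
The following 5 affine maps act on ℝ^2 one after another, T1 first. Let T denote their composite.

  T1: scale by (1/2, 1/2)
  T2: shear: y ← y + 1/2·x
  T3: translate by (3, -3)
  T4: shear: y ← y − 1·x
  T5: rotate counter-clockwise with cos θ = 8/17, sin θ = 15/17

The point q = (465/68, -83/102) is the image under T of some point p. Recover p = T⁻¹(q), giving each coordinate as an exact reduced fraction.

p = (-1, -4/3)

T1 = [1/2 0 0; 0 1/2 0; 0 0 1]
T2·T1 = [1/2 0 0; 1/4 1/2 0; 0 0 1]
T3·…·T1 = [1/2 0 3; 1/4 1/2 -3; 0 0 1]
T4·…·T1 = [1/2 0 3; -1/4 1/2 -6; 0 0 1]
T5·…·T1 = [31/68 -15/34 114/17; 11/34 4/17 -3/17; 0 0 1]
det M = 1/4; M⁻¹ = [16/17 30/17 -6; -22/17 31/17 9; 0 0 1]
M⁻¹ · (465/68, -83/102)ᵀ = (-1, -4/3)ᵀ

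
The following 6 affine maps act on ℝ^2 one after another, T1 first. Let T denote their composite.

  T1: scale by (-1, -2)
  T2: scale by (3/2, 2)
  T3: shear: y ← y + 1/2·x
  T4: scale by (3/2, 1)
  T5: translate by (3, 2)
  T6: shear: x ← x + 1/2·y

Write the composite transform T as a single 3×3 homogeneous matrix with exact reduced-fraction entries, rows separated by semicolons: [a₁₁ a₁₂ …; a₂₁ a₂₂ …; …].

T = [-21/8 -2 4; -3/4 -4 2; 0 0 1]

T1 = [-1 0 0; 0 -2 0; 0 0 1]
T2·T1 = [-3/2 0 0; 0 -4 0; 0 0 1]
T3·…·T1 = [-3/2 0 0; -3/4 -4 0; 0 0 1]
T4·…·T1 = [-9/4 0 0; -3/4 -4 0; 0 0 1]
T5·…·T1 = [-9/4 0 3; -3/4 -4 2; 0 0 1]
T6·…·T1 = [-21/8 -2 4; -3/4 -4 2; 0 0 1]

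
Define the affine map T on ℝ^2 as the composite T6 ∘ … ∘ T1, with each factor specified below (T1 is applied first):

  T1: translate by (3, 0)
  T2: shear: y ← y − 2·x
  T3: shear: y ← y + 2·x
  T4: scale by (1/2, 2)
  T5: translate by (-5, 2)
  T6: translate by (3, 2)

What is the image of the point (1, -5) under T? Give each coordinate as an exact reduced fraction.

T(p) = (0, -6)

T1 translate by (3, 0): (1, -5) → (4, -5)
T2 shear: y ← y − 2·x: (4, -5) → (4, -13)
T3 shear: y ← y + 2·x: (4, -13) → (4, -5)
T4 scale by (1/2, 2): (4, -5) → (2, -10)
T5 translate by (-5, 2): (2, -10) → (-3, -8)
T6 translate by (3, 2): (-3, -8) → (0, -6)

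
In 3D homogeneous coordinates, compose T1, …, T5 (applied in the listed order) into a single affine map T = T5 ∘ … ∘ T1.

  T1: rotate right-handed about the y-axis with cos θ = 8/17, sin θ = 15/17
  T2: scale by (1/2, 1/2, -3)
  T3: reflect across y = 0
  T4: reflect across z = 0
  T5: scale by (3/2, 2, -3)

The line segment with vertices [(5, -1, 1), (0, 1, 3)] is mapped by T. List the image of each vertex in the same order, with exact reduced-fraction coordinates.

image vertices: (165/68, 1, 603/17), (135/68, -1, -216/17)

T1 rotate right-handed about the y-axis with cos θ = 8/17, sin θ = 15/17: (5, -1, 1) → (55/17, -1, -67/17); (0, 1, 3) → (45/17, 1, 24/17)
T2 scale by (1/2, 1/2, -3): (55/17, -1, -67/17) → (55/34, -1/2, 201/17); (45/17, 1, 24/17) → (45/34, 1/2, -72/17)
T3 reflect across y = 0: (55/34, -1/2, 201/17) → (55/34, 1/2, 201/17); (45/34, 1/2, -72/17) → (45/34, -1/2, -72/17)
T4 reflect across z = 0: (55/34, 1/2, 201/17) → (55/34, 1/2, -201/17); (45/34, -1/2, -72/17) → (45/34, -1/2, 72/17)
T5 scale by (3/2, 2, -3): (55/34, 1/2, -201/17) → (165/68, 1, 603/17); (45/34, -1/2, 72/17) → (135/68, -1, -216/17)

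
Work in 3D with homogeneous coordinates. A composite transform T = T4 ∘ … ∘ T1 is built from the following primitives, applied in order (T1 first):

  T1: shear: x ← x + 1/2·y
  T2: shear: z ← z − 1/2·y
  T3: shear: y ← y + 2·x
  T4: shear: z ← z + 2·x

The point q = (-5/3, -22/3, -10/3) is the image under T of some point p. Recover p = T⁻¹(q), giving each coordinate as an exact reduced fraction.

T1 = [1 1/2 0 0; 0 1 0 0; 0 0 1 0; 0 0 0 1]
T2·T1 = [1 1/2 0 0; 0 1 0 0; 0 -1/2 1 0; 0 0 0 1]
T3·…·T1 = [1 1/2 0 0; 2 2 0 0; 0 -1/2 1 0; 0 0 0 1]
T4·…·T1 = [1 1/2 0 0; 2 2 0 0; 2 1/2 1 0; 0 0 0 1]
det M = 1; M⁻¹ = [2 -1/2 0 0; -2 1 0 0; -3 1/2 1 0; 0 0 0 1]
M⁻¹ · (-5/3, -22/3, -10/3)ᵀ = (1/3, -4, -2)ᵀ

p = (1/3, -4, -2)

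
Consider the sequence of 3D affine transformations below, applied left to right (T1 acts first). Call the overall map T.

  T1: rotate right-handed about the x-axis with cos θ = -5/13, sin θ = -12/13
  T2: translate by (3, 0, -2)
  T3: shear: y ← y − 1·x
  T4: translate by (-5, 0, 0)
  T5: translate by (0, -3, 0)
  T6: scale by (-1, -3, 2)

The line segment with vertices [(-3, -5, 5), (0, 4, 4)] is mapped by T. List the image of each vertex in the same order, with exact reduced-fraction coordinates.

image vertices: (5, -138/13, 18/13), (2, 150/13, -188/13)

T1 rotate right-handed about the x-axis with cos θ = -5/13, sin θ = -12/13: (-3, -5, 5) → (-3, 85/13, 35/13); (0, 4, 4) → (0, 28/13, -68/13)
T2 translate by (3, 0, -2): (-3, 85/13, 35/13) → (0, 85/13, 9/13); (0, 28/13, -68/13) → (3, 28/13, -94/13)
T3 shear: y ← y − 1·x: (0, 85/13, 9/13) → (0, 85/13, 9/13); (3, 28/13, -94/13) → (3, -11/13, -94/13)
T4 translate by (-5, 0, 0): (0, 85/13, 9/13) → (-5, 85/13, 9/13); (3, -11/13, -94/13) → (-2, -11/13, -94/13)
T5 translate by (0, -3, 0): (-5, 85/13, 9/13) → (-5, 46/13, 9/13); (-2, -11/13, -94/13) → (-2, -50/13, -94/13)
T6 scale by (-1, -3, 2): (-5, 46/13, 9/13) → (5, -138/13, 18/13); (-2, -50/13, -94/13) → (2, 150/13, -188/13)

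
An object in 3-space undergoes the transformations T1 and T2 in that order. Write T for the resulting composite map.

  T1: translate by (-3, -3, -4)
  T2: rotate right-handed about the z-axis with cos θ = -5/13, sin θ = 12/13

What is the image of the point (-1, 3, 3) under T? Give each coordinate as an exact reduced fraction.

T(p) = (20/13, -48/13, -1)

T1 translate by (-3, -3, -4): (-1, 3, 3) → (-4, 0, -1)
T2 rotate right-handed about the z-axis with cos θ = -5/13, sin θ = 12/13: (-4, 0, -1) → (20/13, -48/13, -1)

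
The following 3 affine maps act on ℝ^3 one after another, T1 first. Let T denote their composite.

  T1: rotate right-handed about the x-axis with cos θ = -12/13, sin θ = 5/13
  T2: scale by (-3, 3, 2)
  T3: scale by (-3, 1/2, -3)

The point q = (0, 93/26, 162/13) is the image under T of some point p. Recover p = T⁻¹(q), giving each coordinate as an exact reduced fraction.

T1 = [1 0 0 0; 0 -12/13 -5/13 0; 0 5/13 -12/13 0; 0 0 0 1]
T2·T1 = [-3 0 0 0; 0 -36/13 -15/13 0; 0 10/13 -24/13 0; 0 0 0 1]
T3·…·T1 = [9 0 0 0; 0 -18/13 -15/26 0; 0 -30/13 72/13 0; 0 0 0 1]
det M = -81; M⁻¹ = [1/9 0 0 0; 0 -8/13 -5/78 0; 0 -10/39 2/13 0; 0 0 0 1]
M⁻¹ · (0, 93/26, 162/13)ᵀ = (0, -3, 1)ᵀ

p = (0, -3, 1)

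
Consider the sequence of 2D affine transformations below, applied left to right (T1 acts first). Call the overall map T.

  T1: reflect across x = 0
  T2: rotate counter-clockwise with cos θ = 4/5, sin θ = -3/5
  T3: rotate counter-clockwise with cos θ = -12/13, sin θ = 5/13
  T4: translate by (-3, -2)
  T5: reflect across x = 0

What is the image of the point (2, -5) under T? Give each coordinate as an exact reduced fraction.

T(p) = (-151/65, -77/65)

T1 reflect across x = 0: (2, -5) → (-2, -5)
T2 rotate counter-clockwise with cos θ = 4/5, sin θ = -3/5: (-2, -5) → (-23/5, -14/5)
T3 rotate counter-clockwise with cos θ = -12/13, sin θ = 5/13: (-23/5, -14/5) → (346/65, 53/65)
T4 translate by (-3, -2): (346/65, 53/65) → (151/65, -77/65)
T5 reflect across x = 0: (151/65, -77/65) → (-151/65, -77/65)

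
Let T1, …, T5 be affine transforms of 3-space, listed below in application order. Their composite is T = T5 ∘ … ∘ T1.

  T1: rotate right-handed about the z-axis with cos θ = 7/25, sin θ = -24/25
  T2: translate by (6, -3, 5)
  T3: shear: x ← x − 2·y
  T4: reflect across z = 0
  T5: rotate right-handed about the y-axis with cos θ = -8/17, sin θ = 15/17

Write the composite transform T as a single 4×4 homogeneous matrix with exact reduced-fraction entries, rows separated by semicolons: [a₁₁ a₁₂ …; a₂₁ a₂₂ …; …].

T = [-88/85 -16/85 -15/17 -171/17; -24/25 7/25 0 -3; -33/17 -6/17 8/17 -140/17; 0 0 0 1]

T1 = [7/25 24/25 0 0; -24/25 7/25 0 0; 0 0 1 0; 0 0 0 1]
T2·T1 = [7/25 24/25 0 6; -24/25 7/25 0 -3; 0 0 1 5; 0 0 0 1]
T3·…·T1 = [11/5 2/5 0 12; -24/25 7/25 0 -3; 0 0 1 5; 0 0 0 1]
T4·…·T1 = [11/5 2/5 0 12; -24/25 7/25 0 -3; 0 0 -1 -5; 0 0 0 1]
T5·…·T1 = [-88/85 -16/85 -15/17 -171/17; -24/25 7/25 0 -3; -33/17 -6/17 8/17 -140/17; 0 0 0 1]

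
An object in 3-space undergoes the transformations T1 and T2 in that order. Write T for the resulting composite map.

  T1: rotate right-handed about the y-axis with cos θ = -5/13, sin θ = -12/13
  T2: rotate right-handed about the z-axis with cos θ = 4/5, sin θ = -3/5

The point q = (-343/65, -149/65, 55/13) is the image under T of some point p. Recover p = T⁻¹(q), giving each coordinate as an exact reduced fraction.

T1 = [-5/13 0 -12/13 0; 0 1 0 0; 12/13 0 -5/13 0; 0 0 0 1]
T2·T1 = [-4/13 3/5 -48/65 0; 3/13 4/5 36/65 0; 12/13 0 -5/13 0; 0 0 0 1]
det M = 1; M⁻¹ = [-4/13 3/13 12/13 0; 3/5 4/5 0 0; -48/65 36/65 -5/13 0; 0 0 0 1]
M⁻¹ · (-343/65, -149/65, 55/13)ᵀ = (5, -5, 1)ᵀ

p = (5, -5, 1)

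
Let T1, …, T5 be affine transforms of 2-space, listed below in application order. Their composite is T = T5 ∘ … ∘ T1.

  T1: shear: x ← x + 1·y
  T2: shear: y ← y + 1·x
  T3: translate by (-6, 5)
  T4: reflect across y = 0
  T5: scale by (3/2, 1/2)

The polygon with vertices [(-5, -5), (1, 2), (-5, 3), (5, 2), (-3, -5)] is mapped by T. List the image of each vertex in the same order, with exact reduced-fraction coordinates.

T1 shear: x ← x + 1·y: (-5, -5) → (-10, -5); (1, 2) → (3, 2); (-5, 3) → (-2, 3); (5, 2) → (7, 2); (-3, -5) → (-8, -5)
T2 shear: y ← y + 1·x: (-10, -5) → (-10, -15); (3, 2) → (3, 5); (-2, 3) → (-2, 1); (7, 2) → (7, 9); (-8, -5) → (-8, -13)
T3 translate by (-6, 5): (-10, -15) → (-16, -10); (3, 5) → (-3, 10); (-2, 1) → (-8, 6); (7, 9) → (1, 14); (-8, -13) → (-14, -8)
T4 reflect across y = 0: (-16, -10) → (-16, 10); (-3, 10) → (-3, -10); (-8, 6) → (-8, -6); (1, 14) → (1, -14); (-14, -8) → (-14, 8)
T5 scale by (3/2, 1/2): (-16, 10) → (-24, 5); (-3, -10) → (-9/2, -5); (-8, -6) → (-12, -3); (1, -14) → (3/2, -7); (-14, 8) → (-21, 4)

image vertices: (-24, 5), (-9/2, -5), (-12, -3), (3/2, -7), (-21, 4)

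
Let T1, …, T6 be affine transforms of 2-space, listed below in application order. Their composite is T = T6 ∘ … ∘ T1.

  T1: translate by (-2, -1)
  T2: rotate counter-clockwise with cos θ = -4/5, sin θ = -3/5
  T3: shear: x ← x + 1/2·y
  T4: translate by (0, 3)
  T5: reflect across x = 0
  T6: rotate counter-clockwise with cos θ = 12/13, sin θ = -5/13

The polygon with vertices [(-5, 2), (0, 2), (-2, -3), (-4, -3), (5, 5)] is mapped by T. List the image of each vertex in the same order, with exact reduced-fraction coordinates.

image vertices: (-314/65, 1163/130), (-59/65, 264/65), (-1/65, 606/65), (-103/65, 733/65), (20/13, -73/26)

T1 translate by (-2, -1): (-5, 2) → (-7, 1); (0, 2) → (-2, 1); (-2, -3) → (-4, -4); (-4, -3) → (-6, -4); (5, 5) → (3, 4)
T2 rotate counter-clockwise with cos θ = -4/5, sin θ = -3/5: (-7, 1) → (31/5, 17/5); (-2, 1) → (11/5, 2/5); (-4, -4) → (4/5, 28/5); (-6, -4) → (12/5, 34/5); (3, 4) → (0, -5)
T3 shear: x ← x + 1/2·y: (31/5, 17/5) → (79/10, 17/5); (11/5, 2/5) → (12/5, 2/5); (4/5, 28/5) → (18/5, 28/5); (12/5, 34/5) → (29/5, 34/5); (0, -5) → (-5/2, -5)
T4 translate by (0, 3): (79/10, 17/5) → (79/10, 32/5); (12/5, 2/5) → (12/5, 17/5); (18/5, 28/5) → (18/5, 43/5); (29/5, 34/5) → (29/5, 49/5); (-5/2, -5) → (-5/2, -2)
T5 reflect across x = 0: (79/10, 32/5) → (-79/10, 32/5); (12/5, 17/5) → (-12/5, 17/5); (18/5, 43/5) → (-18/5, 43/5); (29/5, 49/5) → (-29/5, 49/5); (-5/2, -2) → (5/2, -2)
T6 rotate counter-clockwise with cos θ = 12/13, sin θ = -5/13: (-79/10, 32/5) → (-314/65, 1163/130); (-12/5, 17/5) → (-59/65, 264/65); (-18/5, 43/5) → (-1/65, 606/65); (-29/5, 49/5) → (-103/65, 733/65); (5/2, -2) → (20/13, -73/26)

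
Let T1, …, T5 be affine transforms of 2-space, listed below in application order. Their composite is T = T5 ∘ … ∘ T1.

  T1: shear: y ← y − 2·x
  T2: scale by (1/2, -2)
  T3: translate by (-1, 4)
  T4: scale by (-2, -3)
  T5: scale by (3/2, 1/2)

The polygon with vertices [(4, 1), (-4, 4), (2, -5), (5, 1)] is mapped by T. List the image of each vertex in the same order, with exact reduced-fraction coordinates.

image vertices: (-3, -27), (9, 30), (0, -33), (-9/2, -33)

T1 shear: y ← y − 2·x: (4, 1) → (4, -7); (-4, 4) → (-4, 12); (2, -5) → (2, -9); (5, 1) → (5, -9)
T2 scale by (1/2, -2): (4, -7) → (2, 14); (-4, 12) → (-2, -24); (2, -9) → (1, 18); (5, -9) → (5/2, 18)
T3 translate by (-1, 4): (2, 14) → (1, 18); (-2, -24) → (-3, -20); (1, 18) → (0, 22); (5/2, 18) → (3/2, 22)
T4 scale by (-2, -3): (1, 18) → (-2, -54); (-3, -20) → (6, 60); (0, 22) → (0, -66); (3/2, 22) → (-3, -66)
T5 scale by (3/2, 1/2): (-2, -54) → (-3, -27); (6, 60) → (9, 30); (0, -66) → (0, -33); (-3, -66) → (-9/2, -33)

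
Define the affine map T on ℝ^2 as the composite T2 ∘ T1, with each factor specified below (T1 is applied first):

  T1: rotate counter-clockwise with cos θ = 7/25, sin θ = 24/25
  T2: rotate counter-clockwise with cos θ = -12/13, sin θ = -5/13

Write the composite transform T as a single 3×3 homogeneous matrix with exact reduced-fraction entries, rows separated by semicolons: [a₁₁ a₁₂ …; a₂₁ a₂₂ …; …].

T1 = [7/25 -24/25 0; 24/25 7/25 0; 0 0 1]
T2·T1 = [36/325 323/325 0; -323/325 36/325 0; 0 0 1]

T = [36/325 323/325 0; -323/325 36/325 0; 0 0 1]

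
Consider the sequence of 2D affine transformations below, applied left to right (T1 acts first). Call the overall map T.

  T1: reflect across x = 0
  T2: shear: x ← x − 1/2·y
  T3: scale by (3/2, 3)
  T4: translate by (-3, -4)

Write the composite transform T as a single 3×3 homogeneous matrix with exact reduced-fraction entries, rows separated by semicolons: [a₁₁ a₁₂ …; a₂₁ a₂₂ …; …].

T1 = [-1 0 0; 0 1 0; 0 0 1]
T2·T1 = [-1 -1/2 0; 0 1 0; 0 0 1]
T3·…·T1 = [-3/2 -3/4 0; 0 3 0; 0 0 1]
T4·…·T1 = [-3/2 -3/4 -3; 0 3 -4; 0 0 1]

T = [-3/2 -3/4 -3; 0 3 -4; 0 0 1]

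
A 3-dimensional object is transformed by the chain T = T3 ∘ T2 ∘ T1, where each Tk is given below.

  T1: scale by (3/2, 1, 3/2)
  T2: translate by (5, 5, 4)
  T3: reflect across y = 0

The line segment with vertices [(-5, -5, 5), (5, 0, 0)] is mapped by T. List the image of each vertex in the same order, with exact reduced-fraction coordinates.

image vertices: (-5/2, 0, 23/2), (25/2, -5, 4)

T1 scale by (3/2, 1, 3/2): (-5, -5, 5) → (-15/2, -5, 15/2); (5, 0, 0) → (15/2, 0, 0)
T2 translate by (5, 5, 4): (-15/2, -5, 15/2) → (-5/2, 0, 23/2); (15/2, 0, 0) → (25/2, 5, 4)
T3 reflect across y = 0: (-5/2, 0, 23/2) → (-5/2, 0, 23/2); (25/2, 5, 4) → (25/2, -5, 4)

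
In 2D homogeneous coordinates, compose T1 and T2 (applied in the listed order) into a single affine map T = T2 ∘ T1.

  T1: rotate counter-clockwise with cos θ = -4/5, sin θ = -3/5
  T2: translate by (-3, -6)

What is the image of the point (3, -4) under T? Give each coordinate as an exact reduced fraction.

T(p) = (-39/5, -23/5)

T1 rotate counter-clockwise with cos θ = -4/5, sin θ = -3/5: (3, -4) → (-24/5, 7/5)
T2 translate by (-3, -6): (-24/5, 7/5) → (-39/5, -23/5)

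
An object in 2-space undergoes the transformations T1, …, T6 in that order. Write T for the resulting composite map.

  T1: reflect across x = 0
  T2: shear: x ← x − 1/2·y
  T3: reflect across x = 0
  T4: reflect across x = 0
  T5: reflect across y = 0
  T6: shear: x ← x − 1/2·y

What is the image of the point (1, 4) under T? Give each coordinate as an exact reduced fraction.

T(p) = (-1, -4)

T1 reflect across x = 0: (1, 4) → (-1, 4)
T2 shear: x ← x − 1/2·y: (-1, 4) → (-3, 4)
T3 reflect across x = 0: (-3, 4) → (3, 4)
T4 reflect across x = 0: (3, 4) → (-3, 4)
T5 reflect across y = 0: (-3, 4) → (-3, -4)
T6 shear: x ← x − 1/2·y: (-3, -4) → (-1, -4)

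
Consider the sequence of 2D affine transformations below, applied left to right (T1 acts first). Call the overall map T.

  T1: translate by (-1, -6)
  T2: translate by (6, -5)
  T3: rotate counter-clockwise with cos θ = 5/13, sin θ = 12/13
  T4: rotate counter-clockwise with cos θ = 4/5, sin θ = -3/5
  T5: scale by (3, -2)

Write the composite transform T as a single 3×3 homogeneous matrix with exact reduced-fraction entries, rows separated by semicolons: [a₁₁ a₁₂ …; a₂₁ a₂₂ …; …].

T1 = [1 0 -1; 0 1 -6; 0 0 1]
T2·T1 = [1 0 5; 0 1 -11; 0 0 1]
T3·…·T1 = [5/13 -12/13 157/13; 12/13 5/13 5/13; 0 0 1]
T4·…·T1 = [56/65 -33/65 643/65; 33/65 56/65 -451/65; 0 0 1]
T5·…·T1 = [168/65 -99/65 1929/65; -66/65 -112/65 902/65; 0 0 1]

T = [168/65 -99/65 1929/65; -66/65 -112/65 902/65; 0 0 1]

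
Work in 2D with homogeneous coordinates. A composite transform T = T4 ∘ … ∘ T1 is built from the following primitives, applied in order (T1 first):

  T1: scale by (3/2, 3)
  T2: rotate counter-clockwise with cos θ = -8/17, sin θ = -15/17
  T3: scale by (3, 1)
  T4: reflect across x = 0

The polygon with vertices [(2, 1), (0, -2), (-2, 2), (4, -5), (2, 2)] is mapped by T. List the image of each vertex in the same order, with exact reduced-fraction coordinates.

image vertices: (-63/17, -69/17), (270/17, 48/17), (-342/17, -3/17), (819/17, 30/17), (-198/17, -93/17)

T1 scale by (3/2, 3): (2, 1) → (3, 3); (0, -2) → (0, -6); (-2, 2) → (-3, 6); (4, -5) → (6, -15); (2, 2) → (3, 6)
T2 rotate counter-clockwise with cos θ = -8/17, sin θ = -15/17: (3, 3) → (21/17, -69/17); (0, -6) → (-90/17, 48/17); (-3, 6) → (114/17, -3/17); (6, -15) → (-273/17, 30/17); (3, 6) → (66/17, -93/17)
T3 scale by (3, 1): (21/17, -69/17) → (63/17, -69/17); (-90/17, 48/17) → (-270/17, 48/17); (114/17, -3/17) → (342/17, -3/17); (-273/17, 30/17) → (-819/17, 30/17); (66/17, -93/17) → (198/17, -93/17)
T4 reflect across x = 0: (63/17, -69/17) → (-63/17, -69/17); (-270/17, 48/17) → (270/17, 48/17); (342/17, -3/17) → (-342/17, -3/17); (-819/17, 30/17) → (819/17, 30/17); (198/17, -93/17) → (-198/17, -93/17)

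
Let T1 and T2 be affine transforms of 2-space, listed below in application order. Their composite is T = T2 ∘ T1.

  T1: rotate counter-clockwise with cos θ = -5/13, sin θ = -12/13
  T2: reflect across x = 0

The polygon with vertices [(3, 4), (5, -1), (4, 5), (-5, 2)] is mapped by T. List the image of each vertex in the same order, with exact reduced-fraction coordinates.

image vertices: (-33/13, -56/13), (37/13, -55/13), (-40/13, -73/13), (-49/13, 50/13)

T1 rotate counter-clockwise with cos θ = -5/13, sin θ = -12/13: (3, 4) → (33/13, -56/13); (5, -1) → (-37/13, -55/13); (4, 5) → (40/13, -73/13); (-5, 2) → (49/13, 50/13)
T2 reflect across x = 0: (33/13, -56/13) → (-33/13, -56/13); (-37/13, -55/13) → (37/13, -55/13); (40/13, -73/13) → (-40/13, -73/13); (49/13, 50/13) → (-49/13, 50/13)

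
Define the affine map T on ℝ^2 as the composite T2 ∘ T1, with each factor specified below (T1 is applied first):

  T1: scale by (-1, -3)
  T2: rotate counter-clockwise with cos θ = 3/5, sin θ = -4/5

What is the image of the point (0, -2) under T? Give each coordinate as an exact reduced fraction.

T1 scale by (-1, -3): (0, -2) → (0, 6)
T2 rotate counter-clockwise with cos θ = 3/5, sin θ = -4/5: (0, 6) → (24/5, 18/5)

T(p) = (24/5, 18/5)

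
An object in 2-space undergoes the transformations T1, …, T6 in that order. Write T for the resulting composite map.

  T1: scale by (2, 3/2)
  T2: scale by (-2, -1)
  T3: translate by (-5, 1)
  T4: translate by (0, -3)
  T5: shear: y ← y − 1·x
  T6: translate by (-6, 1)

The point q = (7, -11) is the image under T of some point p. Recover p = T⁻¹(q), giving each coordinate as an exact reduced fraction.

T1 = [2 0 0; 0 3/2 0; 0 0 1]
T2·T1 = [-4 0 0; 0 -3/2 0; 0 0 1]
T3·…·T1 = [-4 0 -5; 0 -3/2 1; 0 0 1]
T4·…·T1 = [-4 0 -5; 0 -3/2 -2; 0 0 1]
T5·…·T1 = [-4 0 -5; 4 -3/2 3; 0 0 1]
T6·…·T1 = [-4 0 -11; 4 -3/2 4; 0 0 1]
det M = 6; M⁻¹ = [-1/4 0 -11/4; -2/3 -2/3 -14/3; 0 0 1]
M⁻¹ · (7, -11)ᵀ = (-9/2, -2)ᵀ

p = (-9/2, -2)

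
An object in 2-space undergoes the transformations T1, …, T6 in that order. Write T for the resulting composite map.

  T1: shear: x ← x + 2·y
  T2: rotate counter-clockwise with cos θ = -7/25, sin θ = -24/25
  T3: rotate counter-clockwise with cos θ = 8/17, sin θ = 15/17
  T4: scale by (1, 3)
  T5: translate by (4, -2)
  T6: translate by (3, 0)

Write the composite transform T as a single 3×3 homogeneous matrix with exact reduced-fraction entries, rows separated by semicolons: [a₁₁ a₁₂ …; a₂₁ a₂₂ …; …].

T1 = [1 2 0; 0 1 0; 0 0 1]
T2·T1 = [-7/25 2/5 0; -24/25 -11/5 0; 0 0 1]
T3·…·T1 = [304/425 181/85 0; -297/425 -58/85 0; 0 0 1]
T4·…·T1 = [304/425 181/85 0; -891/425 -174/85 0; 0 0 1]
T5·…·T1 = [304/425 181/85 4; -891/425 -174/85 -2; 0 0 1]
T6·…·T1 = [304/425 181/85 7; -891/425 -174/85 -2; 0 0 1]

T = [304/425 181/85 7; -891/425 -174/85 -2; 0 0 1]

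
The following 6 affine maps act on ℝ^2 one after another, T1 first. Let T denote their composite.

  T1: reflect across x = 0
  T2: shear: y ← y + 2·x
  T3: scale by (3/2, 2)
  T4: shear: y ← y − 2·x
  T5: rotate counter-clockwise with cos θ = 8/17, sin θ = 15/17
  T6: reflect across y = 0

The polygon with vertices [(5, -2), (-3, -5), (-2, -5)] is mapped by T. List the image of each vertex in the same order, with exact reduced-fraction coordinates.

T1 reflect across x = 0: (5, -2) → (-5, -2); (-3, -5) → (3, -5); (-2, -5) → (2, -5)
T2 shear: y ← y + 2·x: (-5, -2) → (-5, -12); (3, -5) → (3, 1); (2, -5) → (2, -1)
T3 scale by (3/2, 2): (-5, -12) → (-15/2, -24); (3, 1) → (9/2, 2); (2, -1) → (3, -2)
T4 shear: y ← y − 2·x: (-15/2, -24) → (-15/2, -9); (9/2, 2) → (9/2, -7); (3, -2) → (3, -8)
T5 rotate counter-clockwise with cos θ = 8/17, sin θ = 15/17: (-15/2, -9) → (75/17, -369/34); (9/2, -7) → (141/17, 23/34); (3, -8) → (144/17, -19/17)
T6 reflect across y = 0: (75/17, -369/34) → (75/17, 369/34); (141/17, 23/34) → (141/17, -23/34); (144/17, -19/17) → (144/17, 19/17)

image vertices: (75/17, 369/34), (141/17, -23/34), (144/17, 19/17)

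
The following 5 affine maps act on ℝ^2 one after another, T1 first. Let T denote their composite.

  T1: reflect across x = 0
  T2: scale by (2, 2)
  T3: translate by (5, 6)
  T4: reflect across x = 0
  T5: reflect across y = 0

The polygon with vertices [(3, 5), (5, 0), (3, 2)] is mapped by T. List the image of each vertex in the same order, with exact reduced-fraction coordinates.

T1 reflect across x = 0: (3, 5) → (-3, 5); (5, 0) → (-5, 0); (3, 2) → (-3, 2)
T2 scale by (2, 2): (-3, 5) → (-6, 10); (-5, 0) → (-10, 0); (-3, 2) → (-6, 4)
T3 translate by (5, 6): (-6, 10) → (-1, 16); (-10, 0) → (-5, 6); (-6, 4) → (-1, 10)
T4 reflect across x = 0: (-1, 16) → (1, 16); (-5, 6) → (5, 6); (-1, 10) → (1, 10)
T5 reflect across y = 0: (1, 16) → (1, -16); (5, 6) → (5, -6); (1, 10) → (1, -10)

image vertices: (1, -16), (5, -6), (1, -10)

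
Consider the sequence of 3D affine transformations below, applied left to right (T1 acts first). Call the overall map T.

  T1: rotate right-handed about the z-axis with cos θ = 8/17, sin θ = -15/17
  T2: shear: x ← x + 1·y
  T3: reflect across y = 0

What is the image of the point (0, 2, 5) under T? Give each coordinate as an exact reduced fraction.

T(p) = (46/17, -16/17, 5)

T1 rotate right-handed about the z-axis with cos θ = 8/17, sin θ = -15/17: (0, 2, 5) → (30/17, 16/17, 5)
T2 shear: x ← x + 1·y: (30/17, 16/17, 5) → (46/17, 16/17, 5)
T3 reflect across y = 0: (46/17, 16/17, 5) → (46/17, -16/17, 5)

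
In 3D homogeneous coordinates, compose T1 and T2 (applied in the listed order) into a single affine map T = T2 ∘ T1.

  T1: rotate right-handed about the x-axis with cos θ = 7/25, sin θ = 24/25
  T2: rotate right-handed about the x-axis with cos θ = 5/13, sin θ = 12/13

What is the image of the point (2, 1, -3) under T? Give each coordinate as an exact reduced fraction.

T(p) = (2, 359/325, 963/325)

T1 rotate right-handed about the x-axis with cos θ = 7/25, sin θ = 24/25: (2, 1, -3) → (2, 79/25, 3/25)
T2 rotate right-handed about the x-axis with cos θ = 5/13, sin θ = 12/13: (2, 79/25, 3/25) → (2, 359/325, 963/325)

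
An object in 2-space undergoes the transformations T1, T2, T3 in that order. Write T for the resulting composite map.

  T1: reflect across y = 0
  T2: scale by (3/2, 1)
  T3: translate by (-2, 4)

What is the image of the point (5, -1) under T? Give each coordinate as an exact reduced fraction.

T1 reflect across y = 0: (5, -1) → (5, 1)
T2 scale by (3/2, 1): (5, 1) → (15/2, 1)
T3 translate by (-2, 4): (15/2, 1) → (11/2, 5)

T(p) = (11/2, 5)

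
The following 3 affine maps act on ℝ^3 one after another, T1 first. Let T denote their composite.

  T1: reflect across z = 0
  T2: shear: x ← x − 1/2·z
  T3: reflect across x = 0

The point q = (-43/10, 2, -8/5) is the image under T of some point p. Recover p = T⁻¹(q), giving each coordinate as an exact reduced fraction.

T1 = [1 0 0 0; 0 1 0 0; 0 0 -1 0; 0 0 0 1]
T2·T1 = [1 0 1/2 0; 0 1 0 0; 0 0 -1 0; 0 0 0 1]
T3·…·T1 = [-1 0 -1/2 0; 0 1 0 0; 0 0 -1 0; 0 0 0 1]
det M = 1; M⁻¹ = [-1 0 1/2 0; 0 1 0 0; 0 0 -1 0; 0 0 0 1]
M⁻¹ · (-43/10, 2, -8/5)ᵀ = (7/2, 2, 8/5)ᵀ

p = (7/2, 2, 8/5)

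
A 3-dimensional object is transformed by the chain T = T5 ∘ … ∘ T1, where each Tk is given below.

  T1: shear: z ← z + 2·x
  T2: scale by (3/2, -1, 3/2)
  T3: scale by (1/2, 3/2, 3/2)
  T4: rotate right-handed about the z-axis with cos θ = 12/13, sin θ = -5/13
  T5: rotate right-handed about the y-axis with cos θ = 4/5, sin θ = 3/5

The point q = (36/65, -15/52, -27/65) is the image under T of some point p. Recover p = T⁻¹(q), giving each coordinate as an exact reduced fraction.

p = (1, 0, -2)

T1 = [1 0 0 0; 0 1 0 0; 2 0 1 0; 0 0 0 1]
T2·T1 = [3/2 0 0 0; 0 -1 0 0; 3 0 3/2 0; 0 0 0 1]
T3·…·T1 = [3/4 0 0 0; 0 -3/2 0 0; 9/2 0 9/4 0; 0 0 0 1]
T4·…·T1 = [9/13 -15/26 0 0; -15/52 -18/13 0 0; 9/2 0 9/4 0; 0 0 0 1]
T5·…·T1 = [423/130 -6/13 27/20 0; -15/52 -18/13 0 0; 207/65 9/26 9/5 0; 0 0 0 1]
det M = -81/32; M⁻¹ = [64/65 -20/39 -48/65 0; -8/39 -8/13 2/13 0; -332/195 40/39 1072/585 0; 0 0 0 1]
M⁻¹ · (36/65, -15/52, -27/65)ᵀ = (1, 0, -2)ᵀ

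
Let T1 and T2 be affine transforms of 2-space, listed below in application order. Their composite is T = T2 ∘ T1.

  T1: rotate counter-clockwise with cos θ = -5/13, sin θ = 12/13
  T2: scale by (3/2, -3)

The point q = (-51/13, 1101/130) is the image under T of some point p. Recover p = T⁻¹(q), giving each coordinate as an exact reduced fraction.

p = (-8/5, 7/2)

T1 = [-5/13 -12/13 0; 12/13 -5/13 0; 0 0 1]
T2·T1 = [-15/26 -18/13 0; -36/13 15/13 0; 0 0 1]
det M = -9/2; M⁻¹ = [-10/39 -4/13 0; -8/13 5/39 0; 0 0 1]
M⁻¹ · (-51/13, 1101/130)ᵀ = (-8/5, 7/2)ᵀ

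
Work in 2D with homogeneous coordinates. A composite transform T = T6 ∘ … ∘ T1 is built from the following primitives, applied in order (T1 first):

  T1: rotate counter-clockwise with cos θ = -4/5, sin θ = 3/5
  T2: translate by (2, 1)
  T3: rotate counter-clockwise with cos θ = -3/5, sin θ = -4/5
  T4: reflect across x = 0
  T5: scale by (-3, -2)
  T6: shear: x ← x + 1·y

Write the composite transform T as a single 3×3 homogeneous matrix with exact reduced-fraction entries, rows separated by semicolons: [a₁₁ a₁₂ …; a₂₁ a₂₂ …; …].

T = [58/25 -69/25 16/5; -14/25 -48/25 22/5; 0 0 1]

T1 = [-4/5 -3/5 0; 3/5 -4/5 0; 0 0 1]
T2·T1 = [-4/5 -3/5 2; 3/5 -4/5 1; 0 0 1]
T3·…·T1 = [24/25 -7/25 -2/5; 7/25 24/25 -11/5; 0 0 1]
T4·…·T1 = [-24/25 7/25 2/5; 7/25 24/25 -11/5; 0 0 1]
T5·…·T1 = [72/25 -21/25 -6/5; -14/25 -48/25 22/5; 0 0 1]
T6·…·T1 = [58/25 -69/25 16/5; -14/25 -48/25 22/5; 0 0 1]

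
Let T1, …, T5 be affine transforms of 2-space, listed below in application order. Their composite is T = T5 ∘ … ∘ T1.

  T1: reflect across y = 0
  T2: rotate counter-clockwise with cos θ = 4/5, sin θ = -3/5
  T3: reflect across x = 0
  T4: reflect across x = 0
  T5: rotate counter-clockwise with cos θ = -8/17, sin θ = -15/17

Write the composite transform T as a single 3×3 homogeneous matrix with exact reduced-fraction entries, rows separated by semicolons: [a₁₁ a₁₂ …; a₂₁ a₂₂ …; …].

T1 = [1 0 0; 0 -1 0; 0 0 1]
T2·T1 = [4/5 -3/5 0; -3/5 -4/5 0; 0 0 1]
T3·…·T1 = [-4/5 3/5 0; -3/5 -4/5 0; 0 0 1]
T4·…·T1 = [4/5 -3/5 0; -3/5 -4/5 0; 0 0 1]
T5·…·T1 = [-77/85 -36/85 0; -36/85 77/85 0; 0 0 1]

T = [-77/85 -36/85 0; -36/85 77/85 0; 0 0 1]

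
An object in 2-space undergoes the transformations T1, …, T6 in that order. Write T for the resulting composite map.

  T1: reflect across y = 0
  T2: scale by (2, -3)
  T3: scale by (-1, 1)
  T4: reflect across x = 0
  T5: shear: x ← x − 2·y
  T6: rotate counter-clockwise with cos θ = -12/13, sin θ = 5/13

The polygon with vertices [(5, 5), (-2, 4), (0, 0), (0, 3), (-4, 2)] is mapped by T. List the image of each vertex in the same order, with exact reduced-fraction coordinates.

image vertices: (165/13, -280/13), (276/13, -284/13), (0, 0), (171/13, -198/13), (210/13, -172/13)

T1 reflect across y = 0: (5, 5) → (5, -5); (-2, 4) → (-2, -4); (0, 0) → (0, 0); (0, 3) → (0, -3); (-4, 2) → (-4, -2)
T2 scale by (2, -3): (5, -5) → (10, 15); (-2, -4) → (-4, 12); (0, 0) → (0, 0); (0, -3) → (0, 9); (-4, -2) → (-8, 6)
T3 scale by (-1, 1): (10, 15) → (-10, 15); (-4, 12) → (4, 12); (0, 0) → (0, 0); (0, 9) → (0, 9); (-8, 6) → (8, 6)
T4 reflect across x = 0: (-10, 15) → (10, 15); (4, 12) → (-4, 12); (0, 0) → (0, 0); (0, 9) → (0, 9); (8, 6) → (-8, 6)
T5 shear: x ← x − 2·y: (10, 15) → (-20, 15); (-4, 12) → (-28, 12); (0, 0) → (0, 0); (0, 9) → (-18, 9); (-8, 6) → (-20, 6)
T6 rotate counter-clockwise with cos θ = -12/13, sin θ = 5/13: (-20, 15) → (165/13, -280/13); (-28, 12) → (276/13, -284/13); (0, 0) → (0, 0); (-18, 9) → (171/13, -198/13); (-20, 6) → (210/13, -172/13)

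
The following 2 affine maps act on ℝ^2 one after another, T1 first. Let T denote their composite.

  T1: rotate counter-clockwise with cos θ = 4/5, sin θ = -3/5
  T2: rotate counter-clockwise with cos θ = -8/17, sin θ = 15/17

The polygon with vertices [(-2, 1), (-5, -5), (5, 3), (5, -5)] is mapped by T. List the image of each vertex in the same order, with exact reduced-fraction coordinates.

T1 rotate counter-clockwise with cos θ = 4/5, sin θ = -3/5: (-2, 1) → (-1, 2); (-5, -5) → (-7, -1); (5, 3) → (29/5, -3/5); (5, -5) → (1, -7)
T2 rotate counter-clockwise with cos θ = -8/17, sin θ = 15/17: (-1, 2) → (-22/17, -31/17); (-7, -1) → (71/17, -97/17); (29/5, -3/5) → (-11/5, 27/5); (1, -7) → (97/17, 71/17)

image vertices: (-22/17, -31/17), (71/17, -97/17), (-11/5, 27/5), (97/17, 71/17)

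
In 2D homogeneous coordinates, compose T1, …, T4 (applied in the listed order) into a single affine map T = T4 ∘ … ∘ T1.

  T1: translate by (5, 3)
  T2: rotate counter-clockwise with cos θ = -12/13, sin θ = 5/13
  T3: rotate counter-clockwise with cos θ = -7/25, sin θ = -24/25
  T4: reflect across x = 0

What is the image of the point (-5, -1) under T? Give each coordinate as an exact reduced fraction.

T1 translate by (5, 3): (-5, -1) → (0, 2)
T2 rotate counter-clockwise with cos θ = -12/13, sin θ = 5/13: (0, 2) → (-10/13, -24/13)
T3 rotate counter-clockwise with cos θ = -7/25, sin θ = -24/25: (-10/13, -24/13) → (-506/325, 408/325)
T4 reflect across x = 0: (-506/325, 408/325) → (506/325, 408/325)

T(p) = (506/325, 408/325)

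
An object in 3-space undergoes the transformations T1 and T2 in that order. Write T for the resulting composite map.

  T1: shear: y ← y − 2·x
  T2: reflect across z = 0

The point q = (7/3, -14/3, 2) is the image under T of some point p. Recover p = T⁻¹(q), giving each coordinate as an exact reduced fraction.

T1 = [1 0 0 0; -2 1 0 0; 0 0 1 0; 0 0 0 1]
T2·T1 = [1 0 0 0; -2 1 0 0; 0 0 -1 0; 0 0 0 1]
det M = -1; M⁻¹ = [1 0 0 0; 2 1 0 0; 0 0 -1 0; 0 0 0 1]
M⁻¹ · (7/3, -14/3, 2)ᵀ = (7/3, 0, -2)ᵀ

p = (7/3, 0, -2)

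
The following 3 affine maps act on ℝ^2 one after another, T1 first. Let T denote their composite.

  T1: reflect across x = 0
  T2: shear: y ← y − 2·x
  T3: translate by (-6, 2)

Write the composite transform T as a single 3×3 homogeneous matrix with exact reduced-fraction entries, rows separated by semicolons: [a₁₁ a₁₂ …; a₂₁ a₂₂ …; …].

T1 = [-1 0 0; 0 1 0; 0 0 1]
T2·T1 = [-1 0 0; 2 1 0; 0 0 1]
T3·…·T1 = [-1 0 -6; 2 1 2; 0 0 1]

T = [-1 0 -6; 2 1 2; 0 0 1]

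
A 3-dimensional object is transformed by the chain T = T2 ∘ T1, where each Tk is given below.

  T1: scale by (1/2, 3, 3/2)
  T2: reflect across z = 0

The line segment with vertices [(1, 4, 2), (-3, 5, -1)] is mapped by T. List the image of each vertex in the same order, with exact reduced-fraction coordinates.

image vertices: (1/2, 12, -3), (-3/2, 15, 3/2)

T1 scale by (1/2, 3, 3/2): (1, 4, 2) → (1/2, 12, 3); (-3, 5, -1) → (-3/2, 15, -3/2)
T2 reflect across z = 0: (1/2, 12, 3) → (1/2, 12, -3); (-3/2, 15, -3/2) → (-3/2, 15, 3/2)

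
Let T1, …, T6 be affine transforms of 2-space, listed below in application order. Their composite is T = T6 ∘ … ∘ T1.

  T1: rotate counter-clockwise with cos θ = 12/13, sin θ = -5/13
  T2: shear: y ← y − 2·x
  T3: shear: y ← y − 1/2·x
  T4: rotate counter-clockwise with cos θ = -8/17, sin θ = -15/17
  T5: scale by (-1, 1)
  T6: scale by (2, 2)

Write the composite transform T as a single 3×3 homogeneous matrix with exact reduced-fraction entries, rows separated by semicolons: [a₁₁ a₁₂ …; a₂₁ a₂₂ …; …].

T1 = [12/13 5/13 0; -5/13 12/13 0; 0 0 1]
T2·T1 = [12/13 5/13 0; -29/13 2/13 0; 0 0 1]
T3·…·T1 = [12/13 5/13 0; -35/13 -1/26 0; 0 0 1]
T4·…·T1 = [-621/221 -95/442 0; 100/221 -71/221 0; 0 0 1]
T5·…·T1 = [621/221 95/442 0; 100/221 -71/221 0; 0 0 1]
T6·…·T1 = [1242/221 95/221 0; 200/221 -142/221 0; 0 0 1]

T = [1242/221 95/221 0; 200/221 -142/221 0; 0 0 1]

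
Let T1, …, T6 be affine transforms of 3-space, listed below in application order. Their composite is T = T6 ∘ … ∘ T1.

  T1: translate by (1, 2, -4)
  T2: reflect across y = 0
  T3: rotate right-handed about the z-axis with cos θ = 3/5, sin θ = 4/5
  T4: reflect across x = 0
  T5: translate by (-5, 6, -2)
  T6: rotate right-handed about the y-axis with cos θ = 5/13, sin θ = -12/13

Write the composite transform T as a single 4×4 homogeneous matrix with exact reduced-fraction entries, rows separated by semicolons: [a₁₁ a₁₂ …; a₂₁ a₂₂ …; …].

T = [-3/13 -4/13 -12/13 36/13; 4/5 -3/5 0 28/5; -36/65 -48/65 5/13 -582/65; 0 0 0 1]

T1 = [1 0 0 1; 0 1 0 2; 0 0 1 -4; 0 0 0 1]
T2·T1 = [1 0 0 1; 0 -1 0 -2; 0 0 1 -4; 0 0 0 1]
T3·…·T1 = [3/5 4/5 0 11/5; 4/5 -3/5 0 -2/5; 0 0 1 -4; 0 0 0 1]
T4·…·T1 = [-3/5 -4/5 0 -11/5; 4/5 -3/5 0 -2/5; 0 0 1 -4; 0 0 0 1]
T5·…·T1 = [-3/5 -4/5 0 -36/5; 4/5 -3/5 0 28/5; 0 0 1 -6; 0 0 0 1]
T6·…·T1 = [-3/13 -4/13 -12/13 36/13; 4/5 -3/5 0 28/5; -36/65 -48/65 5/13 -582/65; 0 0 0 1]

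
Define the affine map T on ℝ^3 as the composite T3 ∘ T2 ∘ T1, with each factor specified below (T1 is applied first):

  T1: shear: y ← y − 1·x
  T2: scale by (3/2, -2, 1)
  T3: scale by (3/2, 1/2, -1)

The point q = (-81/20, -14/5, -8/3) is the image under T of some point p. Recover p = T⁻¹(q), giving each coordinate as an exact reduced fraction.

T1 = [1 0 0 0; -1 1 0 0; 0 0 1 0; 0 0 0 1]
T2·T1 = [3/2 0 0 0; 2 -2 0 0; 0 0 1 0; 0 0 0 1]
T3·…·T1 = [9/4 0 0 0; 1 -1 0 0; 0 0 -1 0; 0 0 0 1]
det M = 9/4; M⁻¹ = [4/9 0 0 0; 4/9 -1 0 0; 0 0 -1 0; 0 0 0 1]
M⁻¹ · (-81/20, -14/5, -8/3)ᵀ = (-9/5, 1, 8/3)ᵀ

p = (-9/5, 1, 8/3)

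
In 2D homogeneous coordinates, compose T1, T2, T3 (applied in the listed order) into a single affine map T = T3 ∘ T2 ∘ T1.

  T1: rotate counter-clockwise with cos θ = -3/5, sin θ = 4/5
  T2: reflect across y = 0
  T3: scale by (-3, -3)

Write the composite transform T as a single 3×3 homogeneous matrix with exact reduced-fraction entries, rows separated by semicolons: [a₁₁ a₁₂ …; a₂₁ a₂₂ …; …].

T1 = [-3/5 -4/5 0; 4/5 -3/5 0; 0 0 1]
T2·T1 = [-3/5 -4/5 0; -4/5 3/5 0; 0 0 1]
T3·…·T1 = [9/5 12/5 0; 12/5 -9/5 0; 0 0 1]

T = [9/5 12/5 0; 12/5 -9/5 0; 0 0 1]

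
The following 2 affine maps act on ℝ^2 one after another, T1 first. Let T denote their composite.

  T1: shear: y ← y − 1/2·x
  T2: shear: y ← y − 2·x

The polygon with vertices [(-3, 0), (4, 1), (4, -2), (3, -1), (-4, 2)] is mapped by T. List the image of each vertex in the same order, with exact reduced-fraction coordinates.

image vertices: (-3, 15/2), (4, -9), (4, -12), (3, -17/2), (-4, 12)

T1 shear: y ← y − 1/2·x: (-3, 0) → (-3, 3/2); (4, 1) → (4, -1); (4, -2) → (4, -4); (3, -1) → (3, -5/2); (-4, 2) → (-4, 4)
T2 shear: y ← y − 2·x: (-3, 3/2) → (-3, 15/2); (4, -1) → (4, -9); (4, -4) → (4, -12); (3, -5/2) → (3, -17/2); (-4, 4) → (-4, 12)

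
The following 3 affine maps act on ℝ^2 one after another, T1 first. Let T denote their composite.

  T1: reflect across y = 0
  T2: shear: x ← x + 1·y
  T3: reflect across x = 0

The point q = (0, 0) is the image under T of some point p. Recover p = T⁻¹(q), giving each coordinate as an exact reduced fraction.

T1 = [1 0 0; 0 -1 0; 0 0 1]
T2·T1 = [1 -1 0; 0 -1 0; 0 0 1]
T3·…·T1 = [-1 1 0; 0 -1 0; 0 0 1]
det M = 1; M⁻¹ = [-1 -1 0; 0 -1 0; 0 0 1]
M⁻¹ · (0, 0)ᵀ = (0, 0)ᵀ

p = (0, 0)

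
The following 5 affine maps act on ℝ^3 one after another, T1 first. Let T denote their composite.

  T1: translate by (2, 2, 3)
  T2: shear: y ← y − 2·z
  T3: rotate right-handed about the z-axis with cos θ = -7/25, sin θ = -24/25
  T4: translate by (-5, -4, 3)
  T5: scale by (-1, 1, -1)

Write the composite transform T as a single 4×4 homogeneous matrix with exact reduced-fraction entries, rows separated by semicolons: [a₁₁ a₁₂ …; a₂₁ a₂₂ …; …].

T = [7/25 -24/25 48/25 47/5; -24/25 -7/25 14/25 -24/5; 0 0 -1 -6; 0 0 0 1]

T1 = [1 0 0 2; 0 1 0 2; 0 0 1 3; 0 0 0 1]
T2·T1 = [1 0 0 2; 0 1 -2 -4; 0 0 1 3; 0 0 0 1]
T3·…·T1 = [-7/25 24/25 -48/25 -22/5; -24/25 -7/25 14/25 -4/5; 0 0 1 3; 0 0 0 1]
T4·…·T1 = [-7/25 24/25 -48/25 -47/5; -24/25 -7/25 14/25 -24/5; 0 0 1 6; 0 0 0 1]
T5·…·T1 = [7/25 -24/25 48/25 47/5; -24/25 -7/25 14/25 -24/5; 0 0 -1 -6; 0 0 0 1]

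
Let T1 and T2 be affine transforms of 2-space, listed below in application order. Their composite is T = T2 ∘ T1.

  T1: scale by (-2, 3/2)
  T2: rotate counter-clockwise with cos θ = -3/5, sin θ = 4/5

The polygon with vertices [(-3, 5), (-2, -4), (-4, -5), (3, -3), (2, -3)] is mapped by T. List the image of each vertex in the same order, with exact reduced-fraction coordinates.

T1 scale by (-2, 3/2): (-3, 5) → (6, 15/2); (-2, -4) → (4, -6); (-4, -5) → (8, -15/2); (3, -3) → (-6, -9/2); (2, -3) → (-4, -9/2)
T2 rotate counter-clockwise with cos θ = -3/5, sin θ = 4/5: (6, 15/2) → (-48/5, 3/10); (4, -6) → (12/5, 34/5); (8, -15/2) → (6/5, 109/10); (-6, -9/2) → (36/5, -21/10); (-4, -9/2) → (6, -1/2)

image vertices: (-48/5, 3/10), (12/5, 34/5), (6/5, 109/10), (36/5, -21/10), (6, -1/2)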